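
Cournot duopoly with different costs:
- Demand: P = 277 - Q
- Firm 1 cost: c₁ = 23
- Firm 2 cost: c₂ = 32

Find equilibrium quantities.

q₁* = 87.67, q₂* = 78.67

Work:
Reaction: q₁ = (277 - 23 - q₂)/2
Reaction: q₂ = (277 - 32 - q₁)/2
Solve simultaneously:
q₁* = (277 - 2×23 + 32)/3 = 87.67
q₂* = (277 - 2×32 + 23)/3 = 78.67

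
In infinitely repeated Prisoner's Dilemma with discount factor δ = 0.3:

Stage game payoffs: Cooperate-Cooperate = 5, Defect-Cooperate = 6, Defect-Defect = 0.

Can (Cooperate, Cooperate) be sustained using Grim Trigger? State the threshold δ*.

δ* = 0.1667; since δ = 0.3 ≥ 0.1667, cooperation can be sustained

Work:
For Grim Trigger:
Cooperate forever: 5/(1-δ)
Defect then punished: 6 + 0·δ/(1-δ)
Need: 5/(1-δ) ≥ 6 + 0·δ/(1-δ)
Solving: δ ≥ (T-R)/(T-P) = (6-5)/(6-0) = 0.1667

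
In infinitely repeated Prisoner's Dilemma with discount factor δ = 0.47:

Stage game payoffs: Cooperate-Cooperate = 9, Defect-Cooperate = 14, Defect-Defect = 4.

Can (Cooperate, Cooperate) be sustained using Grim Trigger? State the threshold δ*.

δ* = 0.5; since δ = 0.47 < 0.5, cooperation cannot be sustained

Work:
For Grim Trigger:
Cooperate forever: 9/(1-δ)
Defect then punished: 14 + 4·δ/(1-δ)
Need: 9/(1-δ) ≥ 14 + 4·δ/(1-δ)
Solving: δ ≥ (T-R)/(T-P) = (14-9)/(14-4) = 0.5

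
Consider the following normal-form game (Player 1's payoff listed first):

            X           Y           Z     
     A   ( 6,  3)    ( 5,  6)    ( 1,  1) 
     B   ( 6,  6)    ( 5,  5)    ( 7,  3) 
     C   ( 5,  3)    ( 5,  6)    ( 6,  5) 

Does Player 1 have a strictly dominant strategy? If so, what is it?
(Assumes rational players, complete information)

No strictly dominant strategy exists for Player 1

Work:
A strategy strictly dominates another if it gives a strictly higher payoff against every opponent action. Compare each pair of P1's strategies column-by-column:
  A vs B: [6 vs 6, 5 vs 5, 1 vs 7] → A does not strictly dominate B (column X: 6 ≤ 6)
  A vs C: [6 vs 5, 5 vs 5, 1 vs 6] → A does not strictly dominate C (column Y: 5 ≤ 5)
  B vs A: [6 vs 6, 5 vs 5, 7 vs 1] → B does not strictly dominate A (column X: 6 ≤ 6)
  B vs C: [6 vs 5, 5 vs 5, 7 vs 6] → B does not strictly dominate C (column Y: 5 ≤ 5)
  C vs A: [5 vs 6, 5 vs 5, 6 vs 1] → C does not strictly dominate A (column X: 5 ≤ 6)
  C vs B: [5 vs 6, 5 vs 5, 6 vs 7] → C does not strictly dominate B (column X: 5 ≤ 6)
No single strategy strictly dominates all others → no strictly dominant strategy.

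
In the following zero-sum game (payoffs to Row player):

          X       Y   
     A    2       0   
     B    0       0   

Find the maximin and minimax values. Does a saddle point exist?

Maximin = 0, Minimax = 0, Saddle: True

Work:
Row minimums: [0, 0] → maximin = 0
Column maximums: [2, 0] → minimax = 0
Saddle point exists! Game value = 0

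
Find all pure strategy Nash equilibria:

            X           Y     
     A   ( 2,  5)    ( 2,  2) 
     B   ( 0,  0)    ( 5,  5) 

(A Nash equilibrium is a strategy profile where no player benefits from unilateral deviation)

Nash equilibrium: (A, X), (B, Y)

Work:
Best responses:
  P1 vs X: payoffs [2, 0] → best response A (payoff 2)
  P1 vs Y: payoffs [2, 5] → best response B (payoff 5)
  P2 vs A: payoffs [5, 2] → best response X (payoff 5)
  P2 vs B: payoffs [0, 5] → best response Y (payoff 5)
Mutual best responses: (A,X), (B,Y) → Nash equilibria.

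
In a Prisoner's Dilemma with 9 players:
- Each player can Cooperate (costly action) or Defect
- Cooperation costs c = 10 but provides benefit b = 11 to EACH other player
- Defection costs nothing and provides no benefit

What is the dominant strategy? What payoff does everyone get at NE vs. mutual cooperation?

Dominant: Defect; NE payoff = 0; Coop payoff = 78

Work:
Defect dominates (saves cost c = 10, benefit to others is external)
NE: All defect → everyone gets 0
If all cooperate: each receives (8)×11 - 10 = 78
Social dilemma: 78 > 0 but NE gives 0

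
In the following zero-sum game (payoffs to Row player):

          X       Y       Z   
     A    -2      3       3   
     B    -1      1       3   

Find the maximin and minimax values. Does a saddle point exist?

Maximin = -1, Minimax = -1, Saddle: True

Work:
Row minimums: [-2, -1] → maximin = -1
Column maximums: [-1, 3, 3] → minimax = -1
Saddle point exists! Game value = -1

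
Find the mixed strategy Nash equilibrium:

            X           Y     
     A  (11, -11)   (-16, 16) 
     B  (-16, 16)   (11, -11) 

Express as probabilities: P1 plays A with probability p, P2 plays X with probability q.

p = 0.5, q = 0.5

Work:
Find probabilities that make opponent indifferent:
P2 chooses q to make P1 indifferent between A and B
P1 chooses p to make P2 indifferent between X and Y
Mixed NE: P1 plays (A: 0.5, B: 0.5), P2 plays (X: 0.5, Y: 0.5)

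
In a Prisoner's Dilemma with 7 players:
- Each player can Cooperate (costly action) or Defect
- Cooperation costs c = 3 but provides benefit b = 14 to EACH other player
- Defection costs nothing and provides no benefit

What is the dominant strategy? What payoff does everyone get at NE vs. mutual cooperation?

Dominant: Defect; NE payoff = 0; Coop payoff = 81

Work:
Defect dominates (saves cost c = 3, benefit to others is external)
NE: All defect → everyone gets 0
If all cooperate: each receives (6)×14 - 3 = 81
Social dilemma: 81 > 0 but NE gives 0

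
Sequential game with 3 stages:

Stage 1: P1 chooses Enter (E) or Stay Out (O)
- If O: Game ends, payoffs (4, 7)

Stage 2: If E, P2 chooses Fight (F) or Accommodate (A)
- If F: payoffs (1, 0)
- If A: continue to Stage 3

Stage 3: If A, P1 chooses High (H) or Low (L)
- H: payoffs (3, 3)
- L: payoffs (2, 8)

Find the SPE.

SPE: (O, A, H); Outcome (4, 7)

Work:
Stage 3: P1 chooses H (3 vs 2)
Stage 2: P2: F->0, A->3 (anticipating H). Choose A
Stage 1: P1: O->4, E->3 (anticipating A, H). Choose O
SPE path: O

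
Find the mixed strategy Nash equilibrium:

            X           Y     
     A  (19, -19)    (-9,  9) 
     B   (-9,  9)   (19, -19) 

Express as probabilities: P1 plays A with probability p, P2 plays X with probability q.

p = 0.5, q = 0.5

Work:
Find probabilities that make opponent indifferent:
P2 chooses q to make P1 indifferent between A and B
P1 chooses p to make P2 indifferent between X and Y
Mixed NE: P1 plays (A: 0.5, B: 0.5), P2 plays (X: 0.5, Y: 0.5)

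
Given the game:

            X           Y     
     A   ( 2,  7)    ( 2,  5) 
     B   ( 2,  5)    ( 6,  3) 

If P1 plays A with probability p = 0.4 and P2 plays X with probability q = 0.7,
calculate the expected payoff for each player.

E[P1] = 2.72, E[P2] = 5.2

Work:
E[P1] = p·q·π₁(A,X) + p·(1-q)·π₁(A,Y) + (1-p)·q·π₁(B,X) + (1-p)·(1-q)·π₁(B,Y)
= 0.4·0.7·2 + 0.4·0.3·2 + 0.6·0.7·2 + 0.6·0.3·6
= 2.72

E[P2] = 5.2 (similar calculation)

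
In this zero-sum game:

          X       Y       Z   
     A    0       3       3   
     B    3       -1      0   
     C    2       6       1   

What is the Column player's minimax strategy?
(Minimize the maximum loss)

Column should play X or Z (all achieve the minimum), value = 3

Work:
Column player minimizes Row's maximum payoff:
Column X: max payoff to Row = 3
Column Y: max payoff to Row = 6
Column Z: max payoff to Row = 3
Minimum is 3, achieved by columns X, Z (tied).
Each of X or Z is a minimax strategy.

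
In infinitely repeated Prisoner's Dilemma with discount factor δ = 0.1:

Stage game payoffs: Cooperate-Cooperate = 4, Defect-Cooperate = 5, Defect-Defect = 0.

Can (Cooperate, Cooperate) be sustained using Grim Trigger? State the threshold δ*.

δ* = 0.2; since δ = 0.1 < 0.2, cooperation cannot be sustained

Work:
For Grim Trigger:
Cooperate forever: 4/(1-δ)
Defect then punished: 5 + 0·δ/(1-δ)
Need: 4/(1-δ) ≥ 5 + 0·δ/(1-δ)
Solving: δ ≥ (T-R)/(T-P) = (5-4)/(5-0) = 0.2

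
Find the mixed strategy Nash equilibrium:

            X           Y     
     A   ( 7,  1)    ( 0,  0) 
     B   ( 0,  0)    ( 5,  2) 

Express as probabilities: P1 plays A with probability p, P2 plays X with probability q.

p = 0.6667, q = 0.4167

Work:
Find probabilities that make opponent indifferent:
P2 chooses q to make P1 indifferent between A and B
P1 chooses p to make P2 indifferent between X and Y
Mixed NE: P1 plays (A: 0.6667, B: 0.3333), P2 plays (X: 0.4167, Y: 0.5833)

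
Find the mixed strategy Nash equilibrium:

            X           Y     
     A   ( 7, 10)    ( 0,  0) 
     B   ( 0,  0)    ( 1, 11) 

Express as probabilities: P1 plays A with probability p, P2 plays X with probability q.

p = 0.5238, q = 0.125

Work:
Find probabilities that make opponent indifferent:
P2 chooses q to make P1 indifferent between A and B
P1 chooses p to make P2 indifferent between X and Y
Mixed NE: P1 plays (A: 0.5238, B: 0.4762), P2 plays (X: 0.125, Y: 0.875)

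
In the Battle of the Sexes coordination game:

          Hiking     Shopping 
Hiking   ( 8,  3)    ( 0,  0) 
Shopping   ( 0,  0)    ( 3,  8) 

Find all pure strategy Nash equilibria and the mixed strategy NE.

Pure NE: (Hiking, Hiking) and (Shopping, Shopping); Mixed NE: p = 0.7273, q = 0.2727

Work:
Check pure NE:
(Hiking, Hiking): (8, 3) - no unilateral deviation beneficial
(Shopping, Shopping): (3, 8) - no unilateral deviation beneficial
Mixed NE: P1 plays Hiking with p = 0.7273, P2 plays Hiking with q = 0.2727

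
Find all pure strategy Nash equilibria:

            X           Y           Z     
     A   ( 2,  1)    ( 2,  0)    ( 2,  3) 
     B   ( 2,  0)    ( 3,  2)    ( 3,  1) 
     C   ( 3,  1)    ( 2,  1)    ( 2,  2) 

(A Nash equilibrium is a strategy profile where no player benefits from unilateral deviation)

Nash equilibrium: (B, Y)

Work:
Best responses:
  P1 vs X: payoffs [2, 2, 3] → best response C (payoff 3)
  P1 vs Y: payoffs [2, 3, 2] → best response B (payoff 3)
  P1 vs Z: payoffs [2, 3, 2] → best response B (payoff 3)
  P2 vs A: payoffs [1, 0, 3] → best response Z (payoff 3)
  P2 vs B: payoffs [0, 2, 1] → best response Y (payoff 2)
  P2 vs C: payoffs [1, 1, 2] → best response Z (payoff 2)
Mutual best responses: (B,Y) → Nash equilibria.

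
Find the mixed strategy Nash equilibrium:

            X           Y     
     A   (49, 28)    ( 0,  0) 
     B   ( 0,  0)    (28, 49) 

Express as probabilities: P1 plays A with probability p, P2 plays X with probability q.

p = 0.6364, q = 0.3636

Work:
Find probabilities that make opponent indifferent:
P2 chooses q to make P1 indifferent between A and B
P1 chooses p to make P2 indifferent between X and Y
Mixed NE: P1 plays (A: 0.6364, B: 0.3636), P2 plays (X: 0.3636, Y: 0.6364)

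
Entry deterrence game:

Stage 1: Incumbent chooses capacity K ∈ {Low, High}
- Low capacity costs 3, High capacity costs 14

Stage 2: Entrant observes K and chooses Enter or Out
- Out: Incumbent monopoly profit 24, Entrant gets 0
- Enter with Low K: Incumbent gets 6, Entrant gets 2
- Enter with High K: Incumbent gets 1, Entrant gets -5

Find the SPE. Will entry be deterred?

SPE: (High, Enter|Low, Out|High); Entry deterred. Incumbent net profit = 10

Work:
After Low K: Entrant enters (2 > 0)
After High K: Entrant stays out (-5 < 0)
Incumbent: Low → 6−3=3, High → 24−14=10
Incumbent chooses High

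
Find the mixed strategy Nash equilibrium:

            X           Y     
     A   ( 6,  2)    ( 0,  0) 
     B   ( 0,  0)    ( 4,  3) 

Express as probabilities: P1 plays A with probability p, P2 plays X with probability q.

p = 0.6, q = 0.4

Work:
Find probabilities that make opponent indifferent:
P2 chooses q to make P1 indifferent between A and B
P1 chooses p to make P2 indifferent between X and Y
Mixed NE: P1 plays (A: 0.6, B: 0.4), P2 plays (X: 0.4, Y: 0.6)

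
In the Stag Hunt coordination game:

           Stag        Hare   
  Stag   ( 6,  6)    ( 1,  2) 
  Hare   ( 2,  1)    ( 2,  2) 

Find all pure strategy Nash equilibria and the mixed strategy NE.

Pure NE: (Stag, Stag) and (Hare, Hare); Mixed NE: p = 0.2, q = 0.2

Work:
Check pure NE:
(Stag, Stag): (6, 6) - no unilateral deviation beneficial
(Hare, Hare): (2, 2) - no unilateral deviation beneficial
Mixed NE: P1 plays Stag with p = 0.2, P2 plays Stag with q = 0.2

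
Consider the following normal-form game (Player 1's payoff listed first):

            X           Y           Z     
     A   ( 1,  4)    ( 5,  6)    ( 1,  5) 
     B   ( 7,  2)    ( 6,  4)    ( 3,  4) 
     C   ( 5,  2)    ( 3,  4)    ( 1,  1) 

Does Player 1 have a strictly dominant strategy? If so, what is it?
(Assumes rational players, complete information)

Yes, Player 1's strictly dominant strategy is B

Work:
A strategy strictly dominates another if it gives a strictly higher payoff against every opponent action. Compare each pair of P1's strategies column-by-column:
  A vs B: [1 vs 7, 5 vs 6, 1 vs 3] → A does not strictly dominate B (column X: 1 ≤ 7)
  A vs C: [1 vs 5, 5 vs 3, 1 vs 1] → A does not strictly dominate C (column X: 1 ≤ 5)
  B vs A: [7 vs 1, 6 vs 5, 3 vs 1] → B strictly dominates A
  B vs C: [7 vs 5, 6 vs 3, 3 vs 1] → B strictly dominates C
  C vs A: [5 vs 1, 3 vs 5, 1 vs 1] → C does not strictly dominate A (column Y: 3 ≤ 5)
  C vs B: [5 vs 7, 3 vs 6, 1 vs 3] → C does not strictly dominate B (column X: 5 ≤ 7)
B strictly dominates every other strategy → strictly dominant.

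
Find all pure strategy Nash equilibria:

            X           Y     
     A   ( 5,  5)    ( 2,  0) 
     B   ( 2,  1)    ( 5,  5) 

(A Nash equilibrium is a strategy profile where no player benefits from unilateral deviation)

Nash equilibrium: (A, X), (B, Y)

Work:
Best responses:
  P1 vs X: payoffs [5, 2] → best response A (payoff 5)
  P1 vs Y: payoffs [2, 5] → best response B (payoff 5)
  P2 vs A: payoffs [5, 0] → best response X (payoff 5)
  P2 vs B: payoffs [1, 5] → best response Y (payoff 5)
Mutual best responses: (A,X), (B,Y) → Nash equilibria.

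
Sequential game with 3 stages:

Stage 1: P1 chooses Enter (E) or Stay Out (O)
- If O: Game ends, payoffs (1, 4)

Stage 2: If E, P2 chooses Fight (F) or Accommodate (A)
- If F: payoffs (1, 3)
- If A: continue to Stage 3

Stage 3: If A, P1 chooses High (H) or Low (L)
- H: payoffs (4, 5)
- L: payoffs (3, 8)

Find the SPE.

SPE: (E, A, H); Outcome (4, 5)

Work:
Stage 3: P1 chooses H (4 vs 3)
Stage 2: P2: F->3, A->5 (anticipating H). Choose A
Stage 1: P1: O->1, E->4 (anticipating A, H). Choose E
SPE path: E -> A -> H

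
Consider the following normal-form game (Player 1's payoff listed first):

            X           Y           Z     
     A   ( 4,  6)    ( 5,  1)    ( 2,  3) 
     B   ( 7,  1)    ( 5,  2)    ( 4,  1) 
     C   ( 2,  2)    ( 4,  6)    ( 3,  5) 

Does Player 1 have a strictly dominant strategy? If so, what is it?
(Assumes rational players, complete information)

No strictly dominant strategy exists for Player 1

Work:
A strategy strictly dominates another if it gives a strictly higher payoff against every opponent action. Compare each pair of P1's strategies column-by-column:
  A vs B: [4 vs 7, 5 vs 5, 2 vs 4] → A does not strictly dominate B (column X: 4 ≤ 7)
  A vs C: [4 vs 2, 5 vs 4, 2 vs 3] → A does not strictly dominate C (column Z: 2 ≤ 3)
  B vs A: [7 vs 4, 5 vs 5, 4 vs 2] → B does not strictly dominate A (column Y: 5 ≤ 5)
  B vs C: [7 vs 2, 5 vs 4, 4 vs 3] → B strictly dominates C
  C vs A: [2 vs 4, 4 vs 5, 3 vs 2] → C does not strictly dominate A (column X: 2 ≤ 4)
  C vs B: [2 vs 7, 4 vs 5, 3 vs 4] → C does not strictly dominate B (column X: 2 ≤ 7)
No single strategy strictly dominates all others → no strictly dominant strategy.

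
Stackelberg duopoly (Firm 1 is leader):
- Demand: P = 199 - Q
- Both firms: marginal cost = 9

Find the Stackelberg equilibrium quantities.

q₁* (leader) = 95.0, q₂* (follower) = 47.5

Work:
Follower's reaction: q₂ = (a - c - q₁)/2
Leader substitutes: π₁ = q₁·(a - q₁ - (a-c-q₁)/2 - c)
FOC: q₁* = (199 - 9)/2 = 95.00
Then: q₂* = (199 - 9 - 95.0)/2 = 47.50
Leader has first-mover advantage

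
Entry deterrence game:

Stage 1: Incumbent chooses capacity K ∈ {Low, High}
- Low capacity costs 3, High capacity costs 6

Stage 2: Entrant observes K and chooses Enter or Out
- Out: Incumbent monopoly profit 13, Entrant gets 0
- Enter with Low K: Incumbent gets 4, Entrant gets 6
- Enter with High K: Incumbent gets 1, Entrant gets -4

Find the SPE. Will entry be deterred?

SPE: (High, Enter|Low, Out|High); Entry deterred. Incumbent net profit = 7

Work:
After Low K: Entrant enters (6 > 0)
After High K: Entrant stays out (-4 < 0)
Incumbent: Low → 4−3=1, High → 13−6=7
Incumbent chooses High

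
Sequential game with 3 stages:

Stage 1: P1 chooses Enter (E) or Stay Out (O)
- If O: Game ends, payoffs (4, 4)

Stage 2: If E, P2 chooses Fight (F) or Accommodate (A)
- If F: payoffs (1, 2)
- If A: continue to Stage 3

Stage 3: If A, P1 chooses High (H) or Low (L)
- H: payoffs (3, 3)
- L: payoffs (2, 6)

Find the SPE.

SPE: (O, A, H); Outcome (4, 4)

Work:
Stage 3: P1 chooses H (3 vs 2)
Stage 2: P2: F->2, A->3 (anticipating H). Choose A
Stage 1: P1: O->4, E->3 (anticipating A, H). Choose O
SPE path: O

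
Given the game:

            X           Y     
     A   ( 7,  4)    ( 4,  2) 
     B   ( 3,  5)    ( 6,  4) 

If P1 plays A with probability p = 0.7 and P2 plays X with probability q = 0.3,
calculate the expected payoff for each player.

E[P1] = 4.96, E[P2] = 3.11

Work:
E[P1] = p·q·π₁(A,X) + p·(1-q)·π₁(A,Y) + (1-p)·q·π₁(B,X) + (1-p)·(1-q)·π₁(B,Y)
= 0.7·0.3·7 + 0.7·0.7·4 + 0.3·0.3·3 + 0.3·0.7·6
= 4.96

E[P2] = 3.11 (similar calculation)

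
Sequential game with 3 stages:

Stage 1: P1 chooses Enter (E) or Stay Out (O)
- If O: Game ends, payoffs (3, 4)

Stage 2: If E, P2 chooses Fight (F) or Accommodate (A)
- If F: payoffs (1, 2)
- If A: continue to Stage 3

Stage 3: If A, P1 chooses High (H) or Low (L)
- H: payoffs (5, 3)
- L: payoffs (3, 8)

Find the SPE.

SPE: (E, A, H); Outcome (5, 3)

Work:
Stage 3: P1 chooses H (5 vs 3)
Stage 2: P2: F->2, A->3 (anticipating H). Choose A
Stage 1: P1: O->3, E->5 (anticipating A, H). Choose E
SPE path: E -> A -> H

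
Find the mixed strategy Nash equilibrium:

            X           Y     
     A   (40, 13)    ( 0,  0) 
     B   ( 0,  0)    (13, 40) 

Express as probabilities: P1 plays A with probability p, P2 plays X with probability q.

p = 0.7547, q = 0.2453

Work:
Find probabilities that make opponent indifferent:
P2 chooses q to make P1 indifferent between A and B
P1 chooses p to make P2 indifferent between X and Y
Mixed NE: P1 plays (A: 0.7547, B: 0.2453), P2 plays (X: 0.2453, Y: 0.7547)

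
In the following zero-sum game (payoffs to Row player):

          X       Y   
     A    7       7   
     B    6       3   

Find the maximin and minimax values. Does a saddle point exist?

Maximin = 7, Minimax = 7, Saddle: True

Work:
Row minimums: [7, 3] → maximin = 7
Column maximums: [7, 7] → minimax = 7
Saddle point exists! Game value = 7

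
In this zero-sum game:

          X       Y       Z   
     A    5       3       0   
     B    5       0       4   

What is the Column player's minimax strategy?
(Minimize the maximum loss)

Column should play Y, value = 3

Work:
Column player minimizes Row's maximum payoff:
Column X: max payoff to Row = 5
Column Y: max payoff to Row = 3
Column Z: max payoff to Row = 4
Minimum is 3, achieved by column Y.
Minimax strategy: Y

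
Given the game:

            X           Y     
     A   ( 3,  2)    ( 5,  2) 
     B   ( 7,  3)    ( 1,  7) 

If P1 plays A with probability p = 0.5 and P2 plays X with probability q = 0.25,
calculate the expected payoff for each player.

E[P1] = 3.5, E[P2] = 4.0

Work:
E[P1] = p·q·π₁(A,X) + p·(1-q)·π₁(A,Y) + (1-p)·q·π₁(B,X) + (1-p)·(1-q)·π₁(B,Y)
= 0.5·0.25·3 + 0.5·0.75·5 + 0.5·0.25·7 + 0.5·0.75·1
= 3.5

E[P2] = 4.0 (similar calculation)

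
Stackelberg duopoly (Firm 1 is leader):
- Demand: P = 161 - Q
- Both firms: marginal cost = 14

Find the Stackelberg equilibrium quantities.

q₁* (leader) = 73.5, q₂* (follower) = 36.75

Work:
Follower's reaction: q₂ = (a - c - q₁)/2
Leader substitutes: π₁ = q₁·(a - q₁ - (a-c-q₁)/2 - c)
FOC: q₁* = (161 - 14)/2 = 73.50
Then: q₂* = (161 - 14 - 73.5)/2 = 36.75
Leader has first-mover advantage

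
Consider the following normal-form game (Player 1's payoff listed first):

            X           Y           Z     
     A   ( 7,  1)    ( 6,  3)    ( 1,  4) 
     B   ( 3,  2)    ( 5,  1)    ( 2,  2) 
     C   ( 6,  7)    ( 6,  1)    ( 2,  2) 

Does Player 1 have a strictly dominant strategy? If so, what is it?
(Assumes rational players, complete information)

No strictly dominant strategy exists for Player 1

Work:
A strategy strictly dominates another if it gives a strictly higher payoff against every opponent action. Compare each pair of P1's strategies column-by-column:
  A vs B: [7 vs 3, 6 vs 5, 1 vs 2] → A does not strictly dominate B (column Z: 1 ≤ 2)
  A vs C: [7 vs 6, 6 vs 6, 1 vs 2] → A does not strictly dominate C (column Y: 6 ≤ 6)
  B vs A: [3 vs 7, 5 vs 6, 2 vs 1] → B does not strictly dominate A (column X: 3 ≤ 7)
  B vs C: [3 vs 6, 5 vs 6, 2 vs 2] → B does not strictly dominate C (column X: 3 ≤ 6)
  C vs A: [6 vs 7, 6 vs 6, 2 vs 1] → C does not strictly dominate A (column X: 6 ≤ 7)
  C vs B: [6 vs 3, 6 vs 5, 2 vs 2] → C does not strictly dominate B (column Z: 2 ≤ 2)
No single strategy strictly dominates all others → no strictly dominant strategy.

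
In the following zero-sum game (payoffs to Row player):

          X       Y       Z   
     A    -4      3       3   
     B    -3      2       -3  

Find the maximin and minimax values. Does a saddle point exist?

Maximin = -3, Minimax = -3, Saddle: True

Work:
Row minimums: [-4, -3] → maximin = -3
Column maximums: [-3, 3, 3] → minimax = -3
Saddle point exists! Game value = -3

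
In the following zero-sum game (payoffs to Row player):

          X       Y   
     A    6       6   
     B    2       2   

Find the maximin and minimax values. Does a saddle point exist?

Maximin = 6, Minimax = 6, Saddle: True

Work:
Row minimums: [6, 2] → maximin = 6
Column maximums: [6, 6] → minimax = 6
Saddle point exists! Game value = 6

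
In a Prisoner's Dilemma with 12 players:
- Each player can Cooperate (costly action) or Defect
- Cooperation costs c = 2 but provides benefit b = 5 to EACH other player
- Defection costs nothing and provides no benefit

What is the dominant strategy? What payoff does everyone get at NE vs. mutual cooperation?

Dominant: Defect; NE payoff = 0; Coop payoff = 53

Work:
Defect dominates (saves cost c = 2, benefit to others is external)
NE: All defect → everyone gets 0
If all cooperate: each receives (11)×5 - 2 = 53
Social dilemma: 53 > 0 but NE gives 0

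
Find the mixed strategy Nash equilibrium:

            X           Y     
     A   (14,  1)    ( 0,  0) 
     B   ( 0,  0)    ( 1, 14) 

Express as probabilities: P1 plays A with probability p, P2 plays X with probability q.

p = 0.9333, q = 0.0667

Work:
Find probabilities that make opponent indifferent:
P2 chooses q to make P1 indifferent between A and B
P1 chooses p to make P2 indifferent between X and Y
Mixed NE: P1 plays (A: 0.9333, B: 0.0667), P2 plays (X: 0.0667, Y: 0.9333)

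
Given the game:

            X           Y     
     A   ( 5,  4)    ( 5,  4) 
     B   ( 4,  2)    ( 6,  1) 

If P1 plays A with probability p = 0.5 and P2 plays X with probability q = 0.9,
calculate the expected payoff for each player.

E[P1] = 4.6, E[P2] = 2.95

Work:
E[P1] = p·q·π₁(A,X) + p·(1-q)·π₁(A,Y) + (1-p)·q·π₁(B,X) + (1-p)·(1-q)·π₁(B,Y)
= 0.5·0.9·5 + 0.5·0.1·5 + 0.5·0.9·4 + 0.5·0.1·6
= 4.6

E[P2] = 2.95 (similar calculation)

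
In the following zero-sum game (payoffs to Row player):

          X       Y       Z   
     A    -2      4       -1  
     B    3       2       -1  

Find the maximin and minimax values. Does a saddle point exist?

Maximin = -1, Minimax = -1, Saddle: True

Work:
Row minimums: [-2, -1] → maximin = -1
Column maximums: [3, 4, -1] → minimax = -1
Saddle point exists! Game value = -1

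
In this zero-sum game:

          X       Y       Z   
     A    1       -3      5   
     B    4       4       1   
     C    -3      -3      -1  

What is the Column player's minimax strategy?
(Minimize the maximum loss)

Column should play X or Y (all achieve the minimum), value = 4

Work:
Column player minimizes Row's maximum payoff:
Column X: max payoff to Row = 4
Column Y: max payoff to Row = 4
Column Z: max payoff to Row = 5
Minimum is 4, achieved by columns X, Y (tied).
Each of X or Y is a minimax strategy.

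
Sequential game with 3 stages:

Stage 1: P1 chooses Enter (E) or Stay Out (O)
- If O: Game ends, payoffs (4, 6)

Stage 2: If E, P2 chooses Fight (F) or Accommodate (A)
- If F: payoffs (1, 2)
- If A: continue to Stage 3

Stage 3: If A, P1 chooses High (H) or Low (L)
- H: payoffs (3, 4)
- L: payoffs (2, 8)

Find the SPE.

SPE: (O, A, H); Outcome (4, 6)

Work:
Stage 3: P1 chooses H (3 vs 2)
Stage 2: P2: F->2, A->4 (anticipating H). Choose A
Stage 1: P1: O->4, E->3 (anticipating A, H). Choose O
SPE path: O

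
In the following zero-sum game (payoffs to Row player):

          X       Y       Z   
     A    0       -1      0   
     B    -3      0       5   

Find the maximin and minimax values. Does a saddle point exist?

Maximin = -1, Minimax = 0, Saddle: False

Work:
Row minimums: [-1, -3] → maximin = -1
Column maximums: [0, 0, 5] → minimax = 0
No saddle point (maximin ≠ minimax). Mixed strategy needed.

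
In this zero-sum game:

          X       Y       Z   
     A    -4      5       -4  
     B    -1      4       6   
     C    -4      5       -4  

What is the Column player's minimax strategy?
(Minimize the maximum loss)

Column should play X, value = -1

Work:
Column player minimizes Row's maximum payoff:
Column X: max payoff to Row = -1
Column Y: max payoff to Row = 5
Column Z: max payoff to Row = 6
Minimum is -1, achieved by column X.
Minimax strategy: X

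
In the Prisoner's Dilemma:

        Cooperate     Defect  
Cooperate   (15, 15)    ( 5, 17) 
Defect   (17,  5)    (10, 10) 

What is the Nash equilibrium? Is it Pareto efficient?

(Defect, Defect) is NE; not Pareto efficient

Work:
Defect dominates Cooperate for both players:
If P2 cooperates: Defect (17) > Cooperate (15)
If P2 defects: Defect (10) > Cooperate (5)
NE: (Defect, Defect) with payoff (10, 10)
But (Cooperate, Cooperate) = (15, 15) Pareto dominates (10, 10)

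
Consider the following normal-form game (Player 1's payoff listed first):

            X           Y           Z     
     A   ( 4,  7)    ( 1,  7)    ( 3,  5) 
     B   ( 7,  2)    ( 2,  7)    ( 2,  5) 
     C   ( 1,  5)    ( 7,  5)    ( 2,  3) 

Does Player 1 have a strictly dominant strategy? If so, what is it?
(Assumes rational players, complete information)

No strictly dominant strategy exists for Player 1

Work:
A strategy strictly dominates another if it gives a strictly higher payoff against every opponent action. Compare each pair of P1's strategies column-by-column:
  A vs B: [4 vs 7, 1 vs 2, 3 vs 2] → A does not strictly dominate B (column X: 4 ≤ 7)
  A vs C: [4 vs 1, 1 vs 7, 3 vs 2] → A does not strictly dominate C (column Y: 1 ≤ 7)
  B vs A: [7 vs 4, 2 vs 1, 2 vs 3] → B does not strictly dominate A (column Z: 2 ≤ 3)
  B vs C: [7 vs 1, 2 vs 7, 2 vs 2] → B does not strictly dominate C (column Y: 2 ≤ 7)
  C vs A: [1 vs 4, 7 vs 1, 2 vs 3] → C does not strictly dominate A (column X: 1 ≤ 4)
  C vs B: [1 vs 7, 7 vs 2, 2 vs 2] → C does not strictly dominate B (column X: 1 ≤ 7)
No single strategy strictly dominates all others → no strictly dominant strategy.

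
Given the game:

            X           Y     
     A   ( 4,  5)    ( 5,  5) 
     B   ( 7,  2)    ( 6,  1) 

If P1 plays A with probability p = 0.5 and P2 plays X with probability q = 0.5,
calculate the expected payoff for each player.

E[P1] = 5.5, E[P2] = 3.25

Work:
E[P1] = p·q·π₁(A,X) + p·(1-q)·π₁(A,Y) + (1-p)·q·π₁(B,X) + (1-p)·(1-q)·π₁(B,Y)
= 0.5·0.5·4 + 0.5·0.5·5 + 0.5·0.5·7 + 0.5·0.5·6
= 5.5

E[P2] = 3.25 (similar calculation)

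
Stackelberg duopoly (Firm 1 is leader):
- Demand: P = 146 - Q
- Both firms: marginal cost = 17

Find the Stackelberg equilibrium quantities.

q₁* (leader) = 64.5, q₂* (follower) = 32.25

Work:
Follower's reaction: q₂ = (a - c - q₁)/2
Leader substitutes: π₁ = q₁·(a - q₁ - (a-c-q₁)/2 - c)
FOC: q₁* = (146 - 17)/2 = 64.50
Then: q₂* = (146 - 17 - 64.5)/2 = 32.25
Leader has first-mover advantage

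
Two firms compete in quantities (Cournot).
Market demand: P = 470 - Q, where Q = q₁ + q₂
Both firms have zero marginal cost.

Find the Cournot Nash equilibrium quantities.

q₁* = q₂* = 156.67; P* = 156.67

Work:
Profit: π_i = P·q_i = (a - q_i - q_j)·q_i
FOC: ∂π_i/∂q_i = a - 2q_i - q_j = 0
Reaction function: q_i = (470 - q_j)/2
Symmetry: q* = 470/3 = 156.67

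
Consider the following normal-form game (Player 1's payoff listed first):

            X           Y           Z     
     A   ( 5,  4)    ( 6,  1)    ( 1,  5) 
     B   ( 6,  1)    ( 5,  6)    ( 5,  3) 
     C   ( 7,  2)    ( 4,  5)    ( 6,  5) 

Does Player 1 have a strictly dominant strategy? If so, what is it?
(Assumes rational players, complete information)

No strictly dominant strategy exists for Player 1

Work:
A strategy strictly dominates another if it gives a strictly higher payoff against every opponent action. Compare each pair of P1's strategies column-by-column:
  A vs B: [5 vs 6, 6 vs 5, 1 vs 5] → A does not strictly dominate B (column X: 5 ≤ 6)
  A vs C: [5 vs 7, 6 vs 4, 1 vs 6] → A does not strictly dominate C (column X: 5 ≤ 7)
  B vs A: [6 vs 5, 5 vs 6, 5 vs 1] → B does not strictly dominate A (column Y: 5 ≤ 6)
  B vs C: [6 vs 7, 5 vs 4, 5 vs 6] → B does not strictly dominate C (column X: 6 ≤ 7)
  C vs A: [7 vs 5, 4 vs 6, 6 vs 1] → C does not strictly dominate A (column Y: 4 ≤ 6)
  C vs B: [7 vs 6, 4 vs 5, 6 vs 5] → C does not strictly dominate B (column Y: 4 ≤ 5)
No single strategy strictly dominates all others → no strictly dominant strategy.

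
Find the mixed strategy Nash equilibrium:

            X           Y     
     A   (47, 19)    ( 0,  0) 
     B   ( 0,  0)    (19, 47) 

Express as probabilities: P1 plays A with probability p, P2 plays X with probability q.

p = 0.7121, q = 0.2879

Work:
Find probabilities that make opponent indifferent:
P2 chooses q to make P1 indifferent between A and B
P1 chooses p to make P2 indifferent between X and Y
Mixed NE: P1 plays (A: 0.7121, B: 0.2879), P2 plays (X: 0.2879, Y: 0.7121)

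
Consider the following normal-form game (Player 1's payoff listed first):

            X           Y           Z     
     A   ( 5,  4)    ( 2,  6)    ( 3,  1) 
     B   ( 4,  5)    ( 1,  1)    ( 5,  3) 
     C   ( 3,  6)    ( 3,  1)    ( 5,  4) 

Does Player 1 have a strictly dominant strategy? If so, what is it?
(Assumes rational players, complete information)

No strictly dominant strategy exists for Player 1

Work:
A strategy strictly dominates another if it gives a strictly higher payoff against every opponent action. Compare each pair of P1's strategies column-by-column:
  A vs B: [5 vs 4, 2 vs 1, 3 vs 5] → A does not strictly dominate B (column Z: 3 ≤ 5)
  A vs C: [5 vs 3, 2 vs 3, 3 vs 5] → A does not strictly dominate C (column Y: 2 ≤ 3)
  B vs A: [4 vs 5, 1 vs 2, 5 vs 3] → B does not strictly dominate A (column X: 4 ≤ 5)
  B vs C: [4 vs 3, 1 vs 3, 5 vs 5] → B does not strictly dominate C (column Y: 1 ≤ 3)
  C vs A: [3 vs 5, 3 vs 2, 5 vs 3] → C does not strictly dominate A (column X: 3 ≤ 5)
  C vs B: [3 vs 4, 3 vs 1, 5 vs 5] → C does not strictly dominate B (column X: 3 ≤ 4)
No single strategy strictly dominates all others → no strictly dominant strategy.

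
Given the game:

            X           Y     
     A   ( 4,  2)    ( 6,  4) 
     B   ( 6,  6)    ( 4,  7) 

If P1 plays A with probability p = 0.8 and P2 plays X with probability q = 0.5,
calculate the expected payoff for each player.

E[P1] = 5.0, E[P2] = 3.7

Work:
E[P1] = p·q·π₁(A,X) + p·(1-q)·π₁(A,Y) + (1-p)·q·π₁(B,X) + (1-p)·(1-q)·π₁(B,Y)
= 0.8·0.5·4 + 0.8·0.5·6 + 0.2·0.5·6 + 0.2·0.5·4
= 5.0

E[P2] = 3.7 (similar calculation)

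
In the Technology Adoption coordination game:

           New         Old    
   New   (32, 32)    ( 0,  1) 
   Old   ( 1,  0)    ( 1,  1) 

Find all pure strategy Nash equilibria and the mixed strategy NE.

Pure NE: (New, New) and (Old, Old); Mixed NE: p = 0.0312, q = 0.0312

Work:
Check pure NE:
(New, New): (32, 32) - no unilateral deviation beneficial
(Old, Old): (1, 1) - no unilateral deviation beneficial
Mixed NE: P1 plays New with p = 0.0312, P2 plays New with q = 0.0312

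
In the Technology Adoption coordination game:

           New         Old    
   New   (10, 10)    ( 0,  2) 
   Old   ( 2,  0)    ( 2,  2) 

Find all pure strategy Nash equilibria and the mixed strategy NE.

Pure NE: (New, New) and (Old, Old); Mixed NE: p = 0.2, q = 0.2

Work:
Check pure NE:
(New, New): (10, 10) - no unilateral deviation beneficial
(Old, Old): (2, 2) - no unilateral deviation beneficial
Mixed NE: P1 plays New with p = 0.2, P2 plays New with q = 0.2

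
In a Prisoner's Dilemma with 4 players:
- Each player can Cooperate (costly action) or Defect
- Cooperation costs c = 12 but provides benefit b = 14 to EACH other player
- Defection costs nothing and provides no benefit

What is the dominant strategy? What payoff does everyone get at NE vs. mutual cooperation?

Dominant: Defect; NE payoff = 0; Coop payoff = 30

Work:
Defect dominates (saves cost c = 12, benefit to others is external)
NE: All defect → everyone gets 0
If all cooperate: each receives (3)×14 - 12 = 30
Social dilemma: 30 > 0 but NE gives 0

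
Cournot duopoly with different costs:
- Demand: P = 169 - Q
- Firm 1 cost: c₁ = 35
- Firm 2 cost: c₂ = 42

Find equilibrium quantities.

q₁* = 47.0, q₂* = 40.0

Work:
Reaction: q₁ = (169 - 35 - q₂)/2
Reaction: q₂ = (169 - 42 - q₁)/2
Solve simultaneously:
q₁* = (169 - 2×35 + 42)/3 = 47.0
q₂* = (169 - 2×42 + 35)/3 = 40.0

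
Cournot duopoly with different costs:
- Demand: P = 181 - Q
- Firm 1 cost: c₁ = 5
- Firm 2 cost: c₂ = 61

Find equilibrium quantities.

q₁* = 77.33, q₂* = 21.33

Work:
Reaction: q₁ = (181 - 5 - q₂)/2
Reaction: q₂ = (181 - 61 - q₁)/2
Solve simultaneously:
q₁* = (181 - 2×5 + 61)/3 = 77.33
q₂* = (181 - 2×61 + 5)/3 = 21.33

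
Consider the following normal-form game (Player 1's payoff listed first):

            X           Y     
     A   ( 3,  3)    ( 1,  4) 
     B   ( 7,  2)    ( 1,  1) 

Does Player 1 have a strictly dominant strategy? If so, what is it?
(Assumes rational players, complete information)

No strictly dominant strategy exists for Player 1

Work:
A strategy strictly dominates another if it gives a strictly higher payoff against every opponent action. Compare each pair of P1's strategies column-by-column:
  A vs B: [3 vs 7, 1 vs 1] → A does not strictly dominate B (column X: 3 ≤ 7)
  B vs A: [7 vs 3, 1 vs 1] → B does not strictly dominate A (column Y: 1 ≤ 1)
No single strategy strictly dominates all others → no strictly dominant strategy.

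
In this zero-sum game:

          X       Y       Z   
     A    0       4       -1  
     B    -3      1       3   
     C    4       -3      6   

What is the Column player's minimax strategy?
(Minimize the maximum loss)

Column should play X or Y (all achieve the minimum), value = 4

Work:
Column player minimizes Row's maximum payoff:
Column X: max payoff to Row = 4
Column Y: max payoff to Row = 4
Column Z: max payoff to Row = 6
Minimum is 4, achieved by columns X, Y (tied).
Each of X or Y is a minimax strategy.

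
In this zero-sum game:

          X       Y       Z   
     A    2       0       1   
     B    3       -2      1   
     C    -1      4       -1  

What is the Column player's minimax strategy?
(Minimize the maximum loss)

Column should play Z, value = 1

Work:
Column player minimizes Row's maximum payoff:
Column X: max payoff to Row = 3
Column Y: max payoff to Row = 4
Column Z: max payoff to Row = 1
Minimum is 1, achieved by column Z.
Minimax strategy: Z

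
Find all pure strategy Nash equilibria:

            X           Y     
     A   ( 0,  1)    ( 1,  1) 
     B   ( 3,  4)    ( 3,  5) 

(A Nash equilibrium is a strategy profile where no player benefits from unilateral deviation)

Nash equilibrium: (B, Y)

Work:
Best responses:
  P1 vs X: payoffs [0, 3] → best response B (payoff 3)
  P1 vs Y: payoffs [1, 3] → best response B (payoff 3)
  P2 vs A: payoffs [1, 1] → best response X/Y (payoff 1)
  P2 vs B: payoffs [4, 5] → best response Y (payoff 5)
Mutual best responses: (B,Y) → Nash equilibria.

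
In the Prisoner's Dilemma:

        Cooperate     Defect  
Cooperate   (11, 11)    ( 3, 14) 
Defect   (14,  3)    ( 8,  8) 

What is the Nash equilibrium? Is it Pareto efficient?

(Defect, Defect) is NE; not Pareto efficient

Work:
Defect dominates Cooperate for both players:
If P2 cooperates: Defect (14) > Cooperate (11)
If P2 defects: Defect (8) > Cooperate (3)
NE: (Defect, Defect) with payoff (8, 8)
But (Cooperate, Cooperate) = (11, 11) Pareto dominates (8, 8)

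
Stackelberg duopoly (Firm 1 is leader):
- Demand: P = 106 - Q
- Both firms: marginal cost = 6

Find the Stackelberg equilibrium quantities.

q₁* (leader) = 50.0, q₂* (follower) = 25.0

Work:
Follower's reaction: q₂ = (a - c - q₁)/2
Leader substitutes: π₁ = q₁·(a - q₁ - (a-c-q₁)/2 - c)
FOC: q₁* = (106 - 6)/2 = 50.00
Then: q₂* = (106 - 6 - 50.0)/2 = 25.00
Leader has first-mover advantage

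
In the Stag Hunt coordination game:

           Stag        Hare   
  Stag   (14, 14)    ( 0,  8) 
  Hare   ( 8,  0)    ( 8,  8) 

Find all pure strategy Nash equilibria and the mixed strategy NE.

Pure NE: (Stag, Stag) and (Hare, Hare); Mixed NE: p = 0.5714, q = 0.5714

Work:
Check pure NE:
(Stag, Stag): (14, 14) - no unilateral deviation beneficial
(Hare, Hare): (8, 8) - no unilateral deviation beneficial
Mixed NE: P1 plays Stag with p = 0.5714, P2 plays Stag with q = 0.5714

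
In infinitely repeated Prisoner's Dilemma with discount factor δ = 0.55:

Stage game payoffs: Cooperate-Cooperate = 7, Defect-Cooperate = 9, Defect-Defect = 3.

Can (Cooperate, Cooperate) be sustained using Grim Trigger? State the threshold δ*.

δ* = 0.3333; since δ = 0.55 ≥ 0.3333, cooperation can be sustained

Work:
For Grim Trigger:
Cooperate forever: 7/(1-δ)
Defect then punished: 9 + 3·δ/(1-δ)
Need: 7/(1-δ) ≥ 9 + 3·δ/(1-δ)
Solving: δ ≥ (T-R)/(T-P) = (9-7)/(9-3) = 0.3333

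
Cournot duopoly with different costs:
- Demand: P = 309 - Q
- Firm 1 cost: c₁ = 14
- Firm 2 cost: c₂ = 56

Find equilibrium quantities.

q₁* = 112.33, q₂* = 70.33

Work:
Reaction: q₁ = (309 - 14 - q₂)/2
Reaction: q₂ = (309 - 56 - q₁)/2
Solve simultaneously:
q₁* = (309 - 2×14 + 56)/3 = 112.33
q₂* = (309 - 2×56 + 14)/3 = 70.33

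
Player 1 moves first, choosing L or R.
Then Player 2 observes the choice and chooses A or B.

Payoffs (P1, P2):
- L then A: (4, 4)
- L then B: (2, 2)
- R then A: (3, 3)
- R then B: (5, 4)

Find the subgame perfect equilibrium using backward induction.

P1 plays R, P2 plays A after L and B after R; Payoff (5, 4)

Work:
Backward induction:
After L: P2 chooses A → P1 gets 4
After R: P2 chooses B → P1 gets 5
P1 chooses R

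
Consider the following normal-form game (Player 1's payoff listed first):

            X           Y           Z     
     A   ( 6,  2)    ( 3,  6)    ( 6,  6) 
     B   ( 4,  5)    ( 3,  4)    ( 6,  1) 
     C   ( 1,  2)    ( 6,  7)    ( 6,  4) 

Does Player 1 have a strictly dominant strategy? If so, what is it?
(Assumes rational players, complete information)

No strictly dominant strategy exists for Player 1

Work:
A strategy strictly dominates another if it gives a strictly higher payoff against every opponent action. Compare each pair of P1's strategies column-by-column:
  A vs B: [6 vs 4, 3 vs 3, 6 vs 6] → A does not strictly dominate B (column Y: 3 ≤ 3)
  A vs C: [6 vs 1, 3 vs 6, 6 vs 6] → A does not strictly dominate C (column Y: 3 ≤ 6)
  B vs A: [4 vs 6, 3 vs 3, 6 vs 6] → B does not strictly dominate A (column X: 4 ≤ 6)
  B vs C: [4 vs 1, 3 vs 6, 6 vs 6] → B does not strictly dominate C (column Y: 3 ≤ 6)
  C vs A: [1 vs 6, 6 vs 3, 6 vs 6] → C does not strictly dominate A (column X: 1 ≤ 6)
  C vs B: [1 vs 4, 6 vs 3, 6 vs 6] → C does not strictly dominate B (column X: 1 ≤ 4)
No single strategy strictly dominates all others → no strictly dominant strategy.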